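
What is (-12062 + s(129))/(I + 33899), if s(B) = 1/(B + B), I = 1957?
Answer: -3111995/9250848 ≈ -0.33640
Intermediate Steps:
s(B) = 1/(2*B)
(-12062 + s(129))/(I + 33899) = (-12062 + (1/2)/129)/(1957 + 33899) = (-12062 + (1/2)*(1/129))/35856 = (-12062 + 1/258)*(1/35856) = -3111995/258*1/35856 = -3111995/9250848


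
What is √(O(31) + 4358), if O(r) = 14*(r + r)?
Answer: √5226 ≈ 72.291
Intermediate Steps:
O(r) = 28*r (O(r) = 14*(2*r) = 28*r)
√(O(31) + 4358) = √(28*31 + 4358) = √(868 + 4358) = √5226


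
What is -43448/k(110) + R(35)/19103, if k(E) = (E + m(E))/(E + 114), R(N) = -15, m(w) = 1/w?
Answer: -20450883409675/231165403 ≈ -88469.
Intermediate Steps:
k(E) = (E + 1/E)/(114 + E) (k(E) = (E + 1/E)/(E + 114) = (E + 1/E)/(114 + E))
-43448/k(110) + R(35)/19103 = -43448*110*(114 + 110)/(1 + 110²) - 15/19103 = -43448*24640/(1 + 12100) - 15*1/19103 = -43448/((1/110)*(1/224)*12101) - 15/19103 = -43448/12101/24640 - 15/19103 = -43448*24640/12101 - 15/19103 = -1070558720/12101 - 15/19103 = -20450883409675/231165403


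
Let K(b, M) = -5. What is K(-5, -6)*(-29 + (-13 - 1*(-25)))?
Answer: 85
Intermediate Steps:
K(-5, -6)*(-29 + (-13 - 1*(-25))) = -5*(-29 + (-13 - 1*(-25))) = -5*(-29 + (-13 + 25)) = -5*(-29 + 12) = -5*(-17) = 85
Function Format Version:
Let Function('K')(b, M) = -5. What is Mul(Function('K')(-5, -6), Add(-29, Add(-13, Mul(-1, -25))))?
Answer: 85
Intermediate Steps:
Mul(Function('K')(-5, -6), Add(-29, Add(-13, Mul(-1, -25)))) = Mul(-5, Add(-29, Add(-13, Mul(-1, -25)))) = Mul(-5, Add(-29, Add(-13, 25))) = Mul(-5, Add(-29, 12)) = Mul(-5, -17) = 85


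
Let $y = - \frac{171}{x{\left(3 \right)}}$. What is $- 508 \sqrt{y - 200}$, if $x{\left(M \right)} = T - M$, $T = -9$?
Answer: $- 254 i \sqrt{743} \approx - 6923.5 i$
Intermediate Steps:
$x{\left(M \right)} = -9 - M$
$y = \frac{57}{4}$ ($y = - \frac{171}{-9 - 3} = - \frac{171}{-12} = \left(-171\right) \left(- \frac{1}{12}\right) = \frac{57}{4} \approx 14.25$)
$- 508 \sqrt{y - 200} = - 508 \sqrt{\frac{57}{4} - 200} = - 508 \sqrt{- \frac{743}{4}} = - 508 \frac{i \sqrt{743}}{2} = - 254 i \sqrt{743}$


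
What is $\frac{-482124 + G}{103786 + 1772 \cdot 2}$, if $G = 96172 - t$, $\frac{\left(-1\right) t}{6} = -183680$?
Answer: $- \frac{744016}{53665} \approx -13.864$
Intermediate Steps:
$t = 1102080$ ($t = \left(-6\right) \left(-183680\right) = 1102080$)
$G = -1005908$ ($G = 96172 - 1102080 = -1005908$)
$\frac{-482124 + G}{103786 + 1772 \cdot 2} = \frac{-482124 - 1005908}{103786 + 1772 \cdot 2} = - \frac{1488032}{103786 + 3544} = - \frac{1488032}{107330} = \left(-1488032\right) \frac{1}{107330} = - \frac{744016}{53665}$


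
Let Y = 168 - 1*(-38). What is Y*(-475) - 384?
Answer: -98234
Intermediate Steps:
Y = 206 (Y = 168 + 38 = 206)
Y*(-475) - 384 = 206*(-475) - 384 = -97850 - 384 = -98234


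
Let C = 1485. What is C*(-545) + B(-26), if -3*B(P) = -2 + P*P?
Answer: -2428649/3 ≈ -8.0955e+5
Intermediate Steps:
B(P) = ⅔ - P²/3 (B(P) = -(-2 + P*P)/3 = -(-2 + P²)/3 = ⅔ - P²/3)
C*(-545) + B(-26) = 1485*(-545) + (⅔ - ⅓*(-26)²) = -809325 + (⅔ - ⅓*676) = -809325 + (⅔ - 676/3) = -809325 - 674/3 = -2428649/3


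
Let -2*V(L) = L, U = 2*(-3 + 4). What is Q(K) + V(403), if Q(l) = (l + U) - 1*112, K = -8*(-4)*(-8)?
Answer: -1135/2 ≈ -567.50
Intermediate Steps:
K = -256 (K = 32*(-8) = -256)
U = 2 (U = 2*1 = 2)
V(L) = -L/2
Q(l) = -110 + l (Q(l) = (l + 2) - 1*112 = (2 + l) - 112 = -110 + l)
Q(K) + V(403) = (-110 - 256) - ½*403 = -366 - 403/2 = -1135/2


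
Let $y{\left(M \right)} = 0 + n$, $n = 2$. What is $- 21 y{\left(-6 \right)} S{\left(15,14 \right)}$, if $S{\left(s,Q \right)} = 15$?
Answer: $-630$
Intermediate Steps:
$y{\left(M \right)} = 2$ ($y{\left(M \right)} = 0 + 2 = 2$)
$- 21 y{\left(-6 \right)} S{\left(15,14 \right)} = \left(-21\right) 2 \cdot 15 = \left(-42\right) 15 = -630$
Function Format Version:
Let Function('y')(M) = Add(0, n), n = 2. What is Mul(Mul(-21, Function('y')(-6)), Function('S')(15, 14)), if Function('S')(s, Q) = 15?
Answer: -630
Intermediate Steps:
Function('y')(M) = 2 (Function('y')(M) = Add(0, 2) = 2)
Mul(Mul(-21, Function('y')(-6)), Function('S')(15, 14)) = Mul(Mul(-21, 2), 15) = Mul(-42, 15) = -630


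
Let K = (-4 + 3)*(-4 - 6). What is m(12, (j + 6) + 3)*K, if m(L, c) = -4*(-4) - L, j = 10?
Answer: 40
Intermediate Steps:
K = 10 (K = -1*(-10) = 10)
m(L, c) = 16 - L
m(12, (j + 6) + 3)*K = (16 - 1*12)*10 = (16 - 12)*10 = 4*10 = 40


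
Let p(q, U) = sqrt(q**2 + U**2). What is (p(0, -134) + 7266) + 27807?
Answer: 35207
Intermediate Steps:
p(q, U) = sqrt(U**2 + q**2)
(p(0, -134) + 7266) + 27807 = (sqrt((-134)**2 + 0**2) + 7266) + 27807 = (sqrt(17956 + 0) + 7266) + 27807 = (sqrt(17956) + 7266) + 27807 = (134 + 7266) + 27807 = 7400 + 27807 = 35207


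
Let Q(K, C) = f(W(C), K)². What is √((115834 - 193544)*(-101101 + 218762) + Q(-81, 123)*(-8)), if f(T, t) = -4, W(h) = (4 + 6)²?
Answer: 3*I*√1015937382 ≈ 95621.0*I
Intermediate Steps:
W(h) = 100 (W(h) = 10² = 100)
Q(K, C) = 16 (Q(K, C) = (-4)² = 16)
√((115834 - 193544)*(-101101 + 218762) + Q(-81, 123)*(-8)) = √((115834 - 193544)*(-101101 + 218762) + 16*(-8)) = √(-77710*117661 - 128) = √(-9143436310 - 128) = √(-9143436438) = 3*I*√1015937382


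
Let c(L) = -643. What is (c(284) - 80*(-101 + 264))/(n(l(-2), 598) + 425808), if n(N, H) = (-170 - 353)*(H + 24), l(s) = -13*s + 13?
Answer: -13683/100502 ≈ -0.13615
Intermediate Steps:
l(s) = 13 - 13*s
n(N, H) = -12552 - 523*H (n(N, H) = -523*(24 + H) = -12552 - 523*H)
(c(284) - 80*(-101 + 264))/(n(l(-2), 598) + 425808) = (-643 - 80*(-101 + 264))/((-12552 - 523*598) + 425808) = (-643 - 80*163)/((-12552 - 312754) + 425808) = (-643 - 13040)/(-325306 + 425808) = -13683/100502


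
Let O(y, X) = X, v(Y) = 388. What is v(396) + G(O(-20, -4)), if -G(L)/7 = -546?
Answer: 4210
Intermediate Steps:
G(L) = 3822 (G(L) = -7*(-546) = 3822)
v(396) + G(O(-20, -4)) = 388 + 3822 = 4210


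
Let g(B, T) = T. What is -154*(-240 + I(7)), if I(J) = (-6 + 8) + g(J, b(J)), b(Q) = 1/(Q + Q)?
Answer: 36641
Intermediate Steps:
b(Q) = 1/(2*Q)
I(J) = 2 + 1/(2*J) (I(J) = (-6 + 8) + 1/(2*J) = 2 + 1/(2*J))
-154*(-240 + I(7)) = -154*(-240 + (2 + (1/2)/7)) = -154*(-240 + (2 + (1/2)*(1/7))) = -154*(-240 + (2 + 1/14)) = -154*(-240 + 29/14) = -154*(-3331/14) = 36641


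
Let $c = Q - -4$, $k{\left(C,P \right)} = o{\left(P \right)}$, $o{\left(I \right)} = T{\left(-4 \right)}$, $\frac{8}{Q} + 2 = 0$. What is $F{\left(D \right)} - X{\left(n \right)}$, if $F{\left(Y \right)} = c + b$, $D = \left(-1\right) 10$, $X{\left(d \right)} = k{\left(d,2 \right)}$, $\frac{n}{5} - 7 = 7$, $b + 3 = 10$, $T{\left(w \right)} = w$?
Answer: $11$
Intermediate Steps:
$Q = -4$ ($Q = \frac{8}{-2 + 0} = \frac{8}{-2} = 8 \left(- \frac{1}{2}\right) = -4$)
$b = 7$ ($b = -3 + 10 = 7$)
$o{\left(I \right)} = -4$
$k{\left(C,P \right)} = -4$
$n = 70$ ($n = 35 + 5 \cdot 7 = 35 + 35 = 70$)
$X{\left(d \right)} = -4$
$c = 0$ ($c = -4 - -4 = -4 + 4 = 0$)
$D = -10$
$F{\left(Y \right)} = 7$ ($F{\left(Y \right)} = 0 + 7 = 7$)
$F{\left(D \right)} - X{\left(n \right)} = 7 - -4 = 7 + 4 = 11$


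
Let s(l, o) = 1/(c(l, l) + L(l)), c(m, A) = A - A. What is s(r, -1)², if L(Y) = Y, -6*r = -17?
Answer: 36/289 ≈ 0.12457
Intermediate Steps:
r = 17/6 (r = -⅙*(-17) = 17/6 ≈ 2.8333)
c(m, A) = 0
s(l, o) = 1/l (s(l, o) = 1/(0 + l) = 1/l)
s(r, -1)² = (1/(17/6))² = (6/17)² = 36/289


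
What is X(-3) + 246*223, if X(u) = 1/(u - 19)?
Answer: 1206875/22 ≈ 54858.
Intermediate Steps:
X(u) = 1/(-19 + u)
X(-3) + 246*223 = 1/(-19 - 3) + 246*223 = 1/(-22) + 54858 = -1/22 + 54858 = 1206875/22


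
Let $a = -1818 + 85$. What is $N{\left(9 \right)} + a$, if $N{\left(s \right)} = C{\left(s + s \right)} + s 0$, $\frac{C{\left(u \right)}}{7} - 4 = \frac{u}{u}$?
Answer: $-1698$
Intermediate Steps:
$C{\left(u \right)} = 35$ ($C{\left(u \right)} = 28 + 7 \frac{u}{u} = 28 + 7 \cdot 1 = 28 + 7 = 35$)
$a = -1733$
$N{\left(s \right)} = 35$ ($N{\left(s \right)} = 35 + s 0 = 35 + 0 = 35$)
$N{\left(9 \right)} + a = 35 - 1733 = -1698$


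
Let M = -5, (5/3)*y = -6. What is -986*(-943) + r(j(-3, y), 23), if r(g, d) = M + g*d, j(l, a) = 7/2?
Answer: 1859747/2 ≈ 9.2987e+5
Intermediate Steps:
y = -18/5 (y = (3/5)*(-6) = -18/5 ≈ -3.6000)
j(l, a) = 7/2 (j(l, a) = 7*(1/2) = 7/2)
r(g, d) = -5 + d*g (r(g, d) = -5 + g*d = -5 + d*g)
-986*(-943) + r(j(-3, y), 23) = -986*(-943) + (-5 + 23*(7/2)) = 929798 + (-5 + 161/2) = 929798 + 151/2 = 1859747/2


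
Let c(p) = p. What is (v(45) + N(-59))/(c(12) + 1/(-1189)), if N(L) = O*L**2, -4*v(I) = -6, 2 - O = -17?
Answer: 157282109/28534 ≈ 5512.1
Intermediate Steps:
O = 19 (O = 2 - 1*(-17) = 2 + 17 = 19)
v(I) = 3/2 (v(I) = -1/4*(-6) = 3/2)
N(L) = 19*L**2
(v(45) + N(-59))/(c(12) + 1/(-1189)) = (3/2 + 19*(-59)**2)/(12 + 1/(-1189)) = (3/2 + 19*3481)/(12 - 1/1189) = (3/2 + 66139)/(14267/1189) = (132281/2)*(1189/14267) = 157282109/28534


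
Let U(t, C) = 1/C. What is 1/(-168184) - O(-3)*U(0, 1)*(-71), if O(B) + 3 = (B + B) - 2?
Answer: -131351705/168184 ≈ -781.00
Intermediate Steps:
O(B) = -5 + 2*B (O(B) = -3 + ((B + B) - 2) = -3 + (2*B - 2) = -3 + (-2 + 2*B) = -5 + 2*B)
1/(-168184) - O(-3)*U(0, 1)*(-71) = 1/(-168184) - (-5 + 2*(-3))/1*(-71) = -1/168184 - (-5 - 6)*1*(-71) = -1/168184 - (-11*1)*(-71) = -1/168184 - (-11)*(-71) = -1/168184 - 1*781 = -1/168184 - 781 = -131351705/168184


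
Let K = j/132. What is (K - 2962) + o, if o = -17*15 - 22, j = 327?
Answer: -142407/44 ≈ -3236.5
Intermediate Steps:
o = -277 (o = -255 - 22 = -277)
K = 109/44 (K = 327/132 = 327*(1/132) = 109/44 ≈ 2.4773)
(K - 2962) + o = (109/44 - 2962) - 277 = -130219/44 - 277 = -142407/44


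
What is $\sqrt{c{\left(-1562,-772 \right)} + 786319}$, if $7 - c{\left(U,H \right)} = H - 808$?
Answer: $\sqrt{787906} \approx 887.64$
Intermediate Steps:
$c{\left(U,H \right)} = 815 - H$ ($c{\left(U,H \right)} = 7 - \left(H - 808\right) = 7 - \left(-808 + H\right) = 815 - H$)
$\sqrt{c{\left(-1562,-772 \right)} + 786319} = \sqrt{\left(815 - -772\right) + 786319} = \sqrt{\left(815 + 772\right) + 786319} = \sqrt{1587 + 786319} = \sqrt{787906}$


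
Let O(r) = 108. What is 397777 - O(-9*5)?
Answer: 397669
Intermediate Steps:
397777 - O(-9*5) = 397777 - 1*108 = 397777 - 108 = 397669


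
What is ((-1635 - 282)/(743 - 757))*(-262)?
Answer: -251127/7 ≈ -35875.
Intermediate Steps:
((-1635 - 282)/(743 - 757))*(-262) = -1917/(-14)*(-262) = -1917*(-1/14)*(-262) = (1917/14)*(-262) = -251127/7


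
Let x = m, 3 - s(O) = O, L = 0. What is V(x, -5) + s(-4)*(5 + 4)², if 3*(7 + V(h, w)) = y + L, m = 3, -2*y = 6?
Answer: 559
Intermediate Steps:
y = -3 (y = -½*6 = -3)
s(O) = 3 - O
x = 3
V(h, w) = -8 (V(h, w) = -7 + (-3 + 0)/3 = -7 + (⅓)*(-3) = -7 - 1 = -8)
V(x, -5) + s(-4)*(5 + 4)² = -8 + (3 - 1*(-4))*(5 + 4)² = -8 + (3 + 4)*9² = -8 + 7*81 = -8 + 567 = 559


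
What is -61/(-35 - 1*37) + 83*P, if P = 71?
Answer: 424357/72 ≈ 5893.8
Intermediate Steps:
-61/(-35 - 1*37) + 83*P = -61/(-35 - 1*37) + 83*71 = -61/(-35 - 37) + 5893 = -61/(-72) + 5893 = -61*(-1/72) + 5893 = 61/72 + 5893 = 424357/72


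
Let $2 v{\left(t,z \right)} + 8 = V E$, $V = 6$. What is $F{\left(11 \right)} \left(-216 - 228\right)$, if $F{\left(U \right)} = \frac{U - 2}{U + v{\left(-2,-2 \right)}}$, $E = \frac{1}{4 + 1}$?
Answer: $- \frac{9990}{19} \approx -525.79$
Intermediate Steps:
$E = \frac{1}{5} \approx 0.2$
$v{\left(t,z \right)} = - \frac{17}{5}$ ($v{\left(t,z \right)} = -4 + \frac{6 \cdot \frac{1}{5}}{2} = -4 + \frac{1}{2} \cdot \frac{6}{5} = -4 + \frac{3}{5} = - \frac{17}{5}$)
$F{\left(U \right)} = \frac{-2 + U}{- \frac{17}{5} + U}$ ($F{\left(U \right)} = \frac{U - 2}{U - \frac{17}{5}} = \frac{-2 + U}{- \frac{17}{5} + U}$)
$F{\left(11 \right)} \left(-216 - 228\right) = \frac{5 \left(-2 + 11\right)}{-17 + 5 \cdot 11} \left(-216 - 228\right) = 5 \frac{1}{-17 + 55} \cdot 9 \left(-444\right) = 5 \cdot \frac{1}{38} \cdot 9 \left(-444\right) = \frac{45}{38} \left(-444\right) = - \frac{9990}{19}$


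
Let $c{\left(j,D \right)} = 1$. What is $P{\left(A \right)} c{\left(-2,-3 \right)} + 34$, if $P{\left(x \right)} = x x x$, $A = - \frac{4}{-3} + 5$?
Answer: $\frac{7777}{27} \approx 288.04$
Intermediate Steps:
$A = \frac{19}{3}$ ($A = \left(-4\right) \left(- \frac{1}{3}\right) + 5 = \frac{4}{3} + 5 = \frac{19}{3} \approx 6.3333$)
$P{\left(x \right)} = x^{3}$ ($P{\left(x \right)} = x^{2} x = x^{3}$)
$P{\left(A \right)} c{\left(-2,-3 \right)} + 34 = \left(\frac{19}{3}\right)^{3} \cdot 1 + 34 = \frac{6859}{27} \cdot 1 + 34 = \frac{6859}{27} + 34 = \frac{7777}{27}$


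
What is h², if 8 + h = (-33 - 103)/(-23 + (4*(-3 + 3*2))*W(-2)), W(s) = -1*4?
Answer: 186624/5041 ≈ 37.021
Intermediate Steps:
W(s) = -4
h = -432/71 (h = -8 + (-33 - 103)/(-23 + (4*(-3 + 3*2))*(-4)) = -8 - 136/(-23 + (4*(-3 + 6))*(-4)) = -8 - 136/(-23 + (4*3)*(-4)) = -8 - 136/(-23 + 12*(-4)) = -8 - 136/(-23 - 48) = -8 - 136/(-71) = -8 - 136*(-1/71) = -8 + 136/71 = -432/71 ≈ -6.0845)
h² = (-432/71)² = 186624/5041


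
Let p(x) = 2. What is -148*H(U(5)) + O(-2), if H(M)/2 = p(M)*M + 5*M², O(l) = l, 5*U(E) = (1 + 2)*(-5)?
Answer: -11546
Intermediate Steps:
U(E) = -3 (U(E) = ((1 + 2)*(-5))/5 = (3*(-5))/5 = (⅕)*(-15) = -3)
H(M) = 4*M + 10*M² (H(M) = 2*(2*M + 5*M²) = 4*M + 10*M²)
-148*H(U(5)) + O(-2) = -296*(-3)*(2 + 5*(-3)) - 2 = -296*(-3)*(2 - 15) - 2 = -296*(-3)*(-13) - 2 = -148*78 - 2 = -11544 - 2 = -11546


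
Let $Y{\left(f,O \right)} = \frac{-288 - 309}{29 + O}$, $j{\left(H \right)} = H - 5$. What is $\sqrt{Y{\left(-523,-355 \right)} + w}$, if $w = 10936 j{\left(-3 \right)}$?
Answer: $\frac{i \sqrt{9297680066}}{326} \approx 295.78 i$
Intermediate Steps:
$j{\left(H \right)} = -5 + H$ ($j{\left(H \right)} = H - 5 = -5 + H$)
$Y{\left(f,O \right)} = - \frac{597}{29 + O}$
$w = -87488$ ($w = 10936 \left(-5 - 3\right) = 10936 \left(-8\right) = -87488$)
$\sqrt{Y{\left(-523,-355 \right)} + w} = \sqrt{- \frac{597}{29 - 355} - 87488} = \sqrt{- \frac{597}{-326} - 87488} = \sqrt{\left(-597\right) \left(- \frac{1}{326}\right) - 87488} = \sqrt{\frac{597}{326} - 87488} = \sqrt{- \frac{28520491}{326}} = \frac{i \sqrt{9297680066}}{326}$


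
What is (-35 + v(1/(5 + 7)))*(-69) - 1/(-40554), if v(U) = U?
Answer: 195409451/81108 ≈ 2409.3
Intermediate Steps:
(-35 + v(1/(5 + 7)))*(-69) - 1/(-40554) = (-35 + 1/(5 + 7))*(-69) - 1/(-40554) = (-35 + 1/12)*(-69) - 1*(-1/40554) = (-35 + 1/12)*(-69) + 1/40554 = -419/12*(-69) + 1/40554 = 9637/4 + 1/40554 = 195409451/81108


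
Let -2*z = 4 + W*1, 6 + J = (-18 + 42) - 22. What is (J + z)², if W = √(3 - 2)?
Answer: 169/4 ≈ 42.250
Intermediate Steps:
W = 1 (W = √1 = 1)
J = -4 (J = -6 + ((-18 + 42) - 22) = -6 + (24 - 22) = -6 + 2 = -4)
z = -5/2 (z = -(4 + 1*1)/2 = -(4 + 1)/2 = -½*5 = -5/2 ≈ -2.5000)
(J + z)² = (-4 - 5/2)² = (-13/2)² = 169/4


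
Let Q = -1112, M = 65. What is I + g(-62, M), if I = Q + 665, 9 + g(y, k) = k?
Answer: -391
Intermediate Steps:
g(y, k) = -9 + k
I = -447 (I = -1112 + 665 = -447)
I + g(-62, M) = -447 + (-9 + 65) = -447 + 56 = -391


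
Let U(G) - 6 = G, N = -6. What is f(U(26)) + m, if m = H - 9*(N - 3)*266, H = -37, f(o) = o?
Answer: 21541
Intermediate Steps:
U(G) = 6 + G
m = 21509 (m = -37 - 9*(-6 - 3)*266 = -37 - 9*(-9)*266 = -37 + 81*266 = -37 + 21546 = 21509)
f(U(26)) + m = (6 + 26) + 21509 = 32 + 21509 = 21541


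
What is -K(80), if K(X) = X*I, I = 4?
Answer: -320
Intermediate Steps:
K(X) = 4*X (K(X) = X*4 = 4*X)
-K(80) = -4*80 = -1*320 = -320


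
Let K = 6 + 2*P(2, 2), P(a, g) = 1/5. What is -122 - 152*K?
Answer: -5474/5 ≈ -1094.8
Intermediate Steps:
P(a, g) = ⅕
K = 32/5 (K = 6 + 2*(⅕) = 6 + ⅖ = 32/5 ≈ 6.4000)
-122 - 152*K = -122 - 152*32/5 = -122 - 4864/5 = -5474/5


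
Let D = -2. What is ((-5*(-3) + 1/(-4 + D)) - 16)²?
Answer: 49/36 ≈ 1.3611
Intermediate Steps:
((-5*(-3) + 1/(-4 + D)) - 16)² = ((-5*(-3) + 1/(-4 - 2)) - 16)² = ((15 + 1/(-6)) - 16)² = ((15 - ⅙) - 16)² = (89/6 - 16)² = (-7/6)² = 49/36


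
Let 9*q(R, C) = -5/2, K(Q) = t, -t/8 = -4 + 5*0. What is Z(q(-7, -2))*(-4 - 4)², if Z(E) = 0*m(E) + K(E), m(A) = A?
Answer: 2048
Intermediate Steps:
t = 32 (t = -8*(-4 + 5*0) = -8*(-4 + 0) = -8*(-4) = 32)
K(Q) = 32
q(R, C) = -5/18 (q(R, C) = (-5/2)/9 = (-5*½)/9 = (⅑)*(-5/2) = -5/18)
Z(E) = 32 (Z(E) = 0*E + 32 = 0 + 32 = 32)
Z(q(-7, -2))*(-4 - 4)² = 32*(-4 - 4)² = 32*(-8)² = 32*64 = 2048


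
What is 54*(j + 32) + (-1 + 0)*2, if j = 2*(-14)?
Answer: 214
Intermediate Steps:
j = -28
54*(j + 32) + (-1 + 0)*2 = 54*(-28 + 32) + (-1 + 0)*2 = 54*4 - 1*2 = 216 - 2 = 214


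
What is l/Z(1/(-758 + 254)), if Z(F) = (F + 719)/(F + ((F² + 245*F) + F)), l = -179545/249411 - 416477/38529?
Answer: 82095941580818/10446789022005375 ≈ 0.0078585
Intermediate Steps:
l = -36930544784/3203185473 (l = -179545*1/249411 - 416477*1/38529 = -179545/249411 - 416477/38529 = -36930544784/3203185473 ≈ -11.529)
Z(F) = (719 + F)/(F² + 247*F) (Z(F) = (719 + F)/(F + (F² + 246*F)) = (719 + F)/(F² + 247*F))
l/Z(1/(-758 + 254)) = -36930544784*(247 + 1/(-758 + 254))/((-758 + 254)*(719 + 1/(-758 + 254)))/3203185473 = -36930544784*(-(247 + 1/(-504))/(504*(719 + 1/(-504))))/3203185473 = -36930544784*(-(247 - 1/504)/(504*(719 - 1/504)))/3203185473 = -36930544784/(3203185473*((-504*362375/504/124487/504))) = -36930544784/(3203185473*((-504*504/124487*362375/504))) = -36930544784/(3203185473*(-182637000/124487)) = -36930544784/3203185473*(-124487/182637000) = 82095941580818/10446789022005375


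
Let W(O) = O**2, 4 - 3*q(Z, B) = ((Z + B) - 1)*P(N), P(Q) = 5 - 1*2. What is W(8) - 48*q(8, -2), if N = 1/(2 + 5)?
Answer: 240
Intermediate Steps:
N = 1/7 ≈ 0.14286
P(Q) = 3 (P(Q) = 5 - 2 = 3)
q(Z, B) = 7/3 - B - Z (q(Z, B) = 4/3 - ((Z + B) - 1)*3/3 = 4/3 - ((B + Z) - 1)*3/3 = 4/3 - (-1 + B + Z)*3/3 = 4/3 - (-3 + 3*B + 3*Z)/3 = 4/3 + (1 - B - Z) = 7/3 - B - Z)
W(8) - 48*q(8, -2) = 8**2 - 48*(7/3 - 1*(-2) - 1*8) = 64 - 48*(7/3 + 2 - 8) = 64 - 48*(-11/3) = 64 + 176 = 240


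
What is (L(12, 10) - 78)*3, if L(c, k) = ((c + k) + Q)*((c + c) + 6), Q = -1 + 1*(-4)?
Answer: 1296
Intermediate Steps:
Q = -5 (Q = -1 - 4 = -5)
L(c, k) = (6 + 2*c)*(-5 + c + k) (L(c, k) = ((c + k) - 5)*((c + c) + 6) = (-5 + c + k)*(2*c + 6) = (-5 + c + k)*(6 + 2*c) = (6 + 2*c)*(-5 + c + k))
(L(12, 10) - 78)*3 = ((-30 - 4*12 + 2*12**2 + 6*10 + 2*12*10) - 78)*3 = ((-30 - 48 + 2*144 + 60 + 240) - 78)*3 = ((-30 - 48 + 288 + 60 + 240) - 78)*3 = (510 - 78)*3 = 432*3 = 1296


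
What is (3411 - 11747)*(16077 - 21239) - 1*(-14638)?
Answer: 43045070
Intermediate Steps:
(3411 - 11747)*(16077 - 21239) - 1*(-14638) = -8336*(-5162) + 14638 = 43030432 + 14638 = 43045070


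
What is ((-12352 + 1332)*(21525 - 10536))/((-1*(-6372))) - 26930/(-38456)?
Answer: -21559273545/1134452 ≈ -19004.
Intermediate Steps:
((-12352 + 1332)*(21525 - 10536))/((-1*(-6372))) - 26930/(-38456) = -11020*10989/6372 - 26930*(-1/38456) = -121098780*1/6372 + 13465/19228 = -1121285/59 + 13465/19228 = -21559273545/1134452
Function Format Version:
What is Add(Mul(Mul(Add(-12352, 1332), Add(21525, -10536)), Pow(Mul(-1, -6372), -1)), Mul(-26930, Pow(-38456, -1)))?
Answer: Rational(-21559273545, 1134452) ≈ -19004.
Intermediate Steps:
Add(Mul(Mul(Add(-12352, 1332), Add(21525, -10536)), Pow(Mul(-1, -6372), -1)), Mul(-26930, Pow(-38456, -1))) = Add(Mul(Mul(-11020, 10989), Pow(6372, -1)), Mul(-26930, Rational(-1, 38456))) = Add(Mul(-121098780, Rational(1, 6372)), Rational(13465, 19228)) = Add(Rational(-1121285, 59), Rational(13465, 19228)) = Rational(-21559273545, 1134452)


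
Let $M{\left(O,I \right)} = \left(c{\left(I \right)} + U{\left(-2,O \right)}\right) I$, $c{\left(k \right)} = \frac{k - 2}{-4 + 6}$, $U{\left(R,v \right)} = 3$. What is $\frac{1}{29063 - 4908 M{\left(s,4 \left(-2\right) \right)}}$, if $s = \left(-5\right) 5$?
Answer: $- \frac{1}{49465} \approx -2.0216 \cdot 10^{-5}$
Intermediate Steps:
$c{\left(k \right)} = -1 + \frac{k}{2}$ ($c{\left(k \right)} = \frac{-2 + k}{2} = \left(-2 + k\right) \frac{1}{2} = -1 + \frac{k}{2}$)
$s = -25$
$M{\left(O,I \right)} = I \left(2 + \frac{I}{2}\right)$ ($M{\left(O,I \right)} = \left(\left(-1 + \frac{I}{2}\right) + 3\right) I = \left(2 + \frac{I}{2}\right) I = I \left(2 + \frac{I}{2}\right)$)
$\frac{1}{29063 - 4908 M{\left(s,4 \left(-2\right) \right)}} = \frac{1}{29063 - 4908 \frac{4 \left(-2\right) \left(4 + 4 \left(-2\right)\right)}{2}} = \frac{1}{29063 - 4908 \cdot \frac{1}{2} \left(-8\right) \left(4 - 8\right)} = \frac{1}{29063 - 4908 \cdot \frac{1}{2} \left(-8\right) \left(-4\right)} = \frac{1}{29063 - 78528} = \frac{1}{-49465} = - \frac{1}{49465}$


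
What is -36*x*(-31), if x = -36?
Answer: -40176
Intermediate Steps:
-36*x*(-31) = -36*(-36)*(-31) = 1296*(-31) = -40176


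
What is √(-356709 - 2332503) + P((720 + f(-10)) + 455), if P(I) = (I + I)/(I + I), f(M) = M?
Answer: 1 + 2*I*√672303 ≈ 1.0 + 1639.9*I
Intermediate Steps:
P(I) = 1 (P(I) = (2*I)/((2*I)) = (2*I)*(1/(2*I)) = 1)
√(-356709 - 2332503) + P((720 + f(-10)) + 455) = √(-356709 - 2332503) + 1 = √(-2689212) + 1 = 2*I*√672303 + 1 = 1 + 2*I*√672303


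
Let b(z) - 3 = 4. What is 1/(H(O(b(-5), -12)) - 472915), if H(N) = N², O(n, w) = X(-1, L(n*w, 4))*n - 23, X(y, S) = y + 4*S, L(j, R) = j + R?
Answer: 1/4679985 ≈ 2.1368e-7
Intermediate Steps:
b(z) = 7 (b(z) = 3 + 4 = 7)
L(j, R) = R + j
O(n, w) = -23 + n*(15 + 4*n*w) (O(n, w) = (-1 + 4*(4 + n*w))*n - 23 = (-1 + (16 + 4*n*w))*n - 23 = (15 + 4*n*w)*n - 23 = n*(15 + 4*n*w) - 23 = -23 + n*(15 + 4*n*w))
1/(H(O(b(-5), -12)) - 472915) = 1/((-23 + 7*(15 + 4*7*(-12)))² - 472915) = 1/((-23 + 7*(15 - 336))² - 472915) = 1/((-23 + 7*(-321))² - 472915) = 1/((-23 - 2247)² - 472915) = 1/((-2270)² - 472915) = 1/(5152900 - 472915) = 1/4679985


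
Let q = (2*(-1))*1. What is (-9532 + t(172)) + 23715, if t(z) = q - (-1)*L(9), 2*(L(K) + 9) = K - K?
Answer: 14172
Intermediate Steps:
L(K) = -9 (L(K) = -9 + (K - K)/2 = -9 + (½)*0 = -9 + 0 = -9)
q = -2 (q = -2*1 = -2)
t(z) = -11 (t(z) = -2 - (-1)*(-9) = -2 - 1*9 = -2 - 9 = -11)
(-9532 + t(172)) + 23715 = (-9532 - 11) + 23715 = -9543 + 23715 = 14172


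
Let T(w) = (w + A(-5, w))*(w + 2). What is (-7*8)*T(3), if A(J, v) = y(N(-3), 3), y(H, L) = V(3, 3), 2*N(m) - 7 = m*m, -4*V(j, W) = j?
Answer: -630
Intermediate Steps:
V(j, W) = -j/4
N(m) = 7/2 + m²/2 (N(m) = 7/2 + (m*m)/2 = 7/2 + m²/2)
y(H, L) = -¾ (y(H, L) = -¼*3 = -¾)
A(J, v) = -¾
T(w) = (2 + w)*(-¾ + w) (T(w) = (w - ¾)*(w + 2) = (-¾ + w)*(2 + w) = (2 + w)*(-¾ + w))
(-7*8)*T(3) = (-7*8)*(-3/2 + 3² + (5/4)*3) = -56*(-3/2 + 9 + 15/4) = -56*45/4 = -630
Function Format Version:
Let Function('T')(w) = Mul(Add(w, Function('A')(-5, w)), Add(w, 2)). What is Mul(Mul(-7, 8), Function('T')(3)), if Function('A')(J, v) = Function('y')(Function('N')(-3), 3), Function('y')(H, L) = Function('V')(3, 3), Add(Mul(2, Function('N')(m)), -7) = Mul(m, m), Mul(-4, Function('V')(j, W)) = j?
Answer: -630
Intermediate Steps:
Function('V')(j, W) = Mul(Rational(-1, 4), j)
Function('N')(m) = Add(Rational(7, 2), Mul(Rational(1, 2), Pow(m, 2))) (Function('N')(m) = Add(Rational(7, 2), Mul(Rational(1, 2), Mul(m, m))) = Add(Rational(7, 2), Mul(Rational(1, 2), Pow(m, 2))))
Function('y')(H, L) = Rational(-3, 4) (Function('y')(H, L) = Mul(Rational(-1, 4), 3) = Rational(-3, 4))
Function('A')(J, v) = Rational(-3, 4)
Function('T')(w) = Mul(Add(2, w), Add(Rational(-3, 4), w)) (Function('T')(w) = Mul(Add(w, Rational(-3, 4)), Add(w, 2)) = Mul(Add(Rational(-3, 4), w), Add(2, w)) = Mul(Add(2, w), Add(Rational(-3, 4), w)))
Mul(Mul(-7, 8), Function('T')(3)) = Mul(Mul(-7, 8), Add(Rational(-3, 2), Pow(3, 2), Mul(Rational(5, 4), 3))) = Mul(-56, Add(Rational(-3, 2), 9, Rational(15, 4))) = Mul(-56, Rational(45, 4)) = -630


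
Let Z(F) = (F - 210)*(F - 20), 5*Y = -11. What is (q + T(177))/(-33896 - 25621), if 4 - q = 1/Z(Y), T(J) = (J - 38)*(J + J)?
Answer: -340912405/412316271 ≈ -0.82682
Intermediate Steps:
Y = -11/5 (Y = (⅕)*(-11) = -11/5 ≈ -2.2000)
T(J) = 2*J*(-38 + J) (T(J) = (-38 + J)*(2*J) = 2*J*(-38 + J))
Z(F) = (-210 + F)*(-20 + F)
q = 471059/117771 (q = 4 - 1/(4200 + (-11/5)² - 230*(-11/5)) = 4 - 1/(4200 + 121/25 + 506) = 4 - 1/117771/25 = 4 - 1*25/117771 = 4 - 25/117771 = 471059/117771 ≈ 3.9998)
(q + T(177))/(-33896 - 25621) = (471059/117771 + 2*177*(-38 + 177))/(-33896 - 25621) = (471059/117771 + 2*177*139)/(-59517) = (471059/117771 + 49206)*(-1/59517) = (5795510885/117771)*(-1/59517) = -340912405/412316271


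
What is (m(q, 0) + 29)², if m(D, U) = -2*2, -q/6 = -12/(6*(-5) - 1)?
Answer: 625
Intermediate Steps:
q = -72/31 (q = -(-72)/(6*(-5) - 1) = -(-72)/(-30 - 1) = -(-72)/(-31) = -(-72)*(-1)/31 = -6*12/31 = -72/31 ≈ -2.3226)
m(D, U) = -4
(m(q, 0) + 29)² = (-4 + 29)² = 25² = 625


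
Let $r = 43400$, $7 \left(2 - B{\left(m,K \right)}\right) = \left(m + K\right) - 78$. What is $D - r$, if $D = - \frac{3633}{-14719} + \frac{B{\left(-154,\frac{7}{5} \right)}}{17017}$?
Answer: $- \frac{380466643939028}{8766562805} \approx -43400.0$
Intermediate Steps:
$B{\left(m,K \right)} = \frac{92}{7} - \frac{K}{7} - \frac{m}{7}$ ($B{\left(m,K \right)} = 2 - \frac{\left(m + K\right) - 78}{7} = 2 - \frac{\left(K + m\right) - 78}{7} = 2 - \frac{-78 + K + m}{7} = 2 - \left(- \frac{78}{7} + \frac{K}{7} + \frac{m}{7}\right) = \frac{92}{7} - \frac{K}{7} - \frac{m}{7}$)
$D = \frac{2181797972}{8766562805}$ ($D = - \frac{3633}{-14719} + \frac{\frac{92}{7} - \frac{7 \cdot \frac{1}{5}}{7} - -22}{17017} = \left(-3633\right) \left(- \frac{1}{14719}\right) + \left(\frac{92}{7} - \frac{7 \cdot \frac{1}{5}}{7} + 22\right) \frac{1}{17017} = \frac{3633}{14719} + \left(\frac{92}{7} - \frac{1}{5} + 22\right) \frac{1}{17017} = \frac{3633}{14719} + \frac{1223}{35} \cdot \frac{1}{17017} = \frac{3633}{14719} + \frac{1223}{595595} = \frac{2181797972}{8766562805} \approx 0.24888$)
$D - r = \frac{2181797972}{8766562805} - 43400 = - \frac{380466643939028}{8766562805}$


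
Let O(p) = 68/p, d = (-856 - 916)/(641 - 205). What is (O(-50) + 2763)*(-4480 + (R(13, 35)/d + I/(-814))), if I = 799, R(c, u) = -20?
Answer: -111437448525277/9015050 ≈ -1.2361e+7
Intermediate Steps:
d = -443/109 (d = -1772/436 = -1772*1/436 = -443/109 ≈ -4.0642)
(O(-50) + 2763)*(-4480 + (R(13, 35)/d + I/(-814))) = (68/(-50) + 2763)*(-4480 + (-20/(-443/109) + 799/(-814))) = (68*(-1/50) + 2763)*(-4480 + (-20*(-109/443) + 799*(-1/814))) = (-34/25 + 2763)*(-4480 + (2180/443 - 799/814)) = 69041*(-4480 + 1420563/360602)/25 = (69041/25)*(-1614076397/360602) = -111437448525277/9015050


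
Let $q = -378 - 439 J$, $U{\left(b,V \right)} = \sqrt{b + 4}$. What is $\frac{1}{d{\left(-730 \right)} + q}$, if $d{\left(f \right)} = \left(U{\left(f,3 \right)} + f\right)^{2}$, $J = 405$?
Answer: $\frac{i}{16060 \sqrt{6} + 354001 i} \approx 2.7904 \cdot 10^{-6} + 3.1009 \cdot 10^{-7} i$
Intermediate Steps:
$U{\left(b,V \right)} = \sqrt{4 + b}$
$q = -178173$ ($q = -378 - 177795 = -178173$)
$d{\left(f \right)} = \left(f + \sqrt{4 + f}\right)^{2}$ ($d{\left(f \right)} = \left(\sqrt{4 + f} + f\right)^{2} = \left(f + \sqrt{4 + f}\right)^{2}$)
$\frac{1}{d{\left(-730 \right)} + q} = \frac{1}{\left(-730 + \sqrt{4 - 730}\right)^{2} - 178173} = \frac{1}{\left(-730 + \sqrt{-726}\right)^{2} - 178173} = \frac{1}{\left(-730 + 11 i \sqrt{6}\right)^{2} - 178173} = \frac{1}{-178173 + \left(-730 + 11 i \sqrt{6}\right)^{2}}$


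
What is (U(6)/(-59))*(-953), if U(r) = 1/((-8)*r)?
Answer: -953/2832 ≈ -0.33651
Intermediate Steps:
U(r) = -1/(8*r)
(U(6)/(-59))*(-953) = (-⅛/6/(-59))*(-953) = (-⅛*⅙*(-1/59))*(-953) = -1/48*(-1/59)*(-953) = (1/2832)*(-953) = -953/2832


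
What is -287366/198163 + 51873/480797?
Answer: -127885401403/95276175911 ≈ -1.3423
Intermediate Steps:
-287366/198163 + 51873/480797 = -127885401403/95276175911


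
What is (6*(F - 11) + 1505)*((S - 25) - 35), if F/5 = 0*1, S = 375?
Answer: 453285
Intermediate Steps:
F = 0 (F = 5*(0*1) = 5*0 = 0)
(6*(F - 11) + 1505)*((S - 25) - 35) = (6*(0 - 11) + 1505)*((375 - 25) - 35) = (6*(-11) + 1505)*(350 - 35) = (-66 + 1505)*315 = 1439*315 = 453285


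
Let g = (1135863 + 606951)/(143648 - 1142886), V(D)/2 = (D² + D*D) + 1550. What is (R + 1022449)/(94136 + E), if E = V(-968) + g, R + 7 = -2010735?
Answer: -493769960367/1921200057101 ≈ -0.25701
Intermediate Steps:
R = -2010742 (R = -7 - 2010735 = -2010742)
V(D) = 3100 + 4*D² (V(D) = 2*((D² + D*D) + 1550) = 2*((D² + D²) + 1550) = 2*(2*D² + 1550) = 2*(1550 + 2*D²) = 3100 + 4*D²)
g = -871407/499619 (g = 1742814/(-999238) = 1742814*(-1/999238) = -871407/499619 ≈ -1.7441)
E = 1874167922917/499619 (E = (3100 + 4*(-968)²) - 871407/499619 = (3100 + 4*937024) - 871407/499619 = (3100 + 3748096) - 871407/499619 = 3751196 - 871407/499619 = 1874167922917/499619 ≈ 3.7512e+6)
(R + 1022449)/(94136 + E) = (-2010742 + 1022449)/(94136 + 1874167922917/499619) = -988293/1921200057101/499619 = -988293*499619/1921200057101 = -493769960367/1921200057101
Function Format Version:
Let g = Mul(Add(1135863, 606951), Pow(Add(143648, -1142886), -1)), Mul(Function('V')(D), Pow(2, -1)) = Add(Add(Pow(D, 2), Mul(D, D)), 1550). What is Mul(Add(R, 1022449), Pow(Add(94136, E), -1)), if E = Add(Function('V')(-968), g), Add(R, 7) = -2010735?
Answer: Rational(-493769960367, 1921200057101) ≈ -0.25701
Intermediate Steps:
R = -2010742 (R = Add(-7, -2010735) = -2010742)
Function('V')(D) = Add(3100, Mul(4, Pow(D, 2))) (Function('V')(D) = Mul(2, Add(Add(Pow(D, 2), Mul(D, D)), 1550)) = Mul(2, Add(Add(Pow(D, 2), Pow(D, 2)), 1550)) = Mul(2, Add(Mul(2, Pow(D, 2)), 1550)) = Mul(2, Add(1550, Mul(2, Pow(D, 2)))) = Add(3100, Mul(4, Pow(D, 2))))
g = Rational(-871407, 499619) (g = Mul(1742814, Pow(-999238, -1)) = Mul(1742814, Rational(-1, 999238)) = Rational(-871407, 499619) ≈ -1.7441)
E = Rational(1874167922917, 499619) (E = Add(Add(3100, Mul(4, Pow(-968, 2))), Rational(-871407, 499619)) = Add(Add(3100, Mul(4, 937024)), Rational(-871407, 499619)) = Add(Add(3100, 3748096), Rational(-871407, 499619)) = Add(3751196, Rational(-871407, 499619)) = Rational(1874167922917, 499619) ≈ 3.7512e+6)
Mul(Add(R, 1022449), Pow(Add(94136, E), -1)) = Mul(Add(-2010742, 1022449), Pow(Add(94136, Rational(1874167922917, 499619)), -1)) = Mul(-988293, Pow(Rational(1921200057101, 499619), -1)) = Mul(-988293, Rational(499619, 1921200057101)) = Rational(-493769960367, 1921200057101)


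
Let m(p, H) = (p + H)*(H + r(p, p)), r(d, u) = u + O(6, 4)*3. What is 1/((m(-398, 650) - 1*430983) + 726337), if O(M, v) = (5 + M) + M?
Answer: 1/371710 ≈ 2.6903e-6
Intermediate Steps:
O(M, v) = 5 + 2*M
r(d, u) = 51 + u (r(d, u) = u + (5 + 2*6)*3 = u + (5 + 12)*3 = u + 17*3 = u + 51 = 51 + u)
m(p, H) = (H + p)*(51 + H + p) (m(p, H) = (p + H)*(H + (51 + p)) = (H + p)*(51 + H + p))
1/((m(-398, 650) - 1*430983) + 726337) = 1/(((650² + 650*(-398) + 650*(51 - 398) - 398*(51 - 398)) - 1*430983) + 726337) = 1/(((422500 - 258700 + 650*(-347) - 398*(-347)) - 430983) + 726337) = 1/(((422500 - 258700 - 225550 + 138106) - 430983) + 726337) = 1/((76356 - 430983) + 726337) = 1/(-354627 + 726337) = 1/371710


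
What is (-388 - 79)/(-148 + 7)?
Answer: 467/141 ≈ 3.3121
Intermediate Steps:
(-388 - 79)/(-148 + 7) = -467/(-141) = -467*(-1/141) = 467/141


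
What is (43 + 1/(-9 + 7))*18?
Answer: 765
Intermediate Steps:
(43 + 1/(-9 + 7))*18 = (43 + 1/(-2))*18 = (43 - ½)*18 = (85/2)*18 = 765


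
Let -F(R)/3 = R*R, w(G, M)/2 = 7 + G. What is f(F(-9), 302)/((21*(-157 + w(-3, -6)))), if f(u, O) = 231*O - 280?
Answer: -9926/447 ≈ -22.206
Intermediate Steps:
w(G, M) = 14 + 2*G (w(G, M) = 2*(7 + G) = 14 + 2*G)
F(R) = -3*R² (F(R) = -3*R*R = -3*R²)
f(u, O) = -280 + 231*O
f(F(-9), 302)/((21*(-157 + w(-3, -6)))) = (-280 + 231*302)/((21*(-157 + (14 + 2*(-3))))) = (-280 + 69762)/((21*(-157 + (14 - 6)))) = 69482/((21*(-157 + 8))) = 69482/((21*(-149))) = 69482/(-3129) = 69482*(-1/3129) = -9926/447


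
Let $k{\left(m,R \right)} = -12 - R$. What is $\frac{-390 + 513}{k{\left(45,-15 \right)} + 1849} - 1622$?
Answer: $- \frac{3003821}{1852} \approx -1621.9$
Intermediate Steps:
$\frac{-390 + 513}{k{\left(45,-15 \right)} + 1849} - 1622 = \frac{-390 + 513}{\left(-12 - -15\right) + 1849} - 1622 = \frac{123}{\left(-12 + 15\right) + 1849} - 1622 = \frac{123}{3 + 1849} - 1622 = \frac{123}{1852} - 1622 = - \frac{3003821}{1852}$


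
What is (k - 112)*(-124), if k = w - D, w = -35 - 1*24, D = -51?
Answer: 14880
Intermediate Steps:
w = -59 (w = -35 - 24 = -59)
k = -8 (k = -59 - 1*(-51) = -59 + 51 = -8)
(k - 112)*(-124) = (-8 - 112)*(-124) = -120*(-124) = 14880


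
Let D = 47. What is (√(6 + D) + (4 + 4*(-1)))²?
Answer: 53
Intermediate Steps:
(√(6 + D) + (4 + 4*(-1)))² = (√(6 + 47) + (4 + 4*(-1)))² = (√53 + (4 - 4))² = (√53 + 0)² = (√53)² = 53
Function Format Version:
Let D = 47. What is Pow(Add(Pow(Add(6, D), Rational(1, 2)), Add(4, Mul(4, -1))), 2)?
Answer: 53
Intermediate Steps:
Pow(Add(Pow(Add(6, D), Rational(1, 2)), Add(4, Mul(4, -1))), 2) = Pow(Add(Pow(Add(6, 47), Rational(1, 2)), Add(4, Mul(4, -1))), 2) = Pow(Add(Pow(53, Rational(1, 2)), Add(4, -4)), 2) = Pow(Add(Pow(53, Rational(1, 2)), 0), 2) = Pow(Pow(53, Rational(1, 2)), 2) = 53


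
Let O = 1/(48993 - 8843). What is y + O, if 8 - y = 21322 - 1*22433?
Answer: 44927851/40150 ≈ 1119.0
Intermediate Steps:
y = 1119 (y = 8 - (21322 - 1*22433) = 8 - (21322 - 22433) = 8 - 1*(-1111) = 8 + 1111 = 1119)
O = 1/40150 ≈ 2.4907e-5
y + O = 1119 + 1/40150 = 44927851/40150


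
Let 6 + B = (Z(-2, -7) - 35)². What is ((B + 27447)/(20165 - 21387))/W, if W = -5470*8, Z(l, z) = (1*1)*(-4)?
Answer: 14481/26737360 ≈ 0.00054160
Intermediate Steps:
Z(l, z) = -4 (Z(l, z) = 1*(-4) = -4)
B = 1515 (B = -6 + (-4 - 35)² = -6 + (-39)² = -6 + 1521 = 1515)
W = -43760
((B + 27447)/(20165 - 21387))/W = ((1515 + 27447)/(20165 - 21387))/(-43760) = (28962/(-1222))*(-1/43760) = (28962*(-1/1222))*(-1/43760) = -14481/611*(-1/43760) = 14481/26737360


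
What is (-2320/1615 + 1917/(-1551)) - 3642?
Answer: -608627507/166991 ≈ -3644.7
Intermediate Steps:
(-2320/1615 + 1917/(-1551)) - 3642 = (-2320*1/1615 + 1917*(-1/1551)) - 3642 = (-464/323 - 639/517) - 3642 = -446285/166991 - 3642 = -608627507/166991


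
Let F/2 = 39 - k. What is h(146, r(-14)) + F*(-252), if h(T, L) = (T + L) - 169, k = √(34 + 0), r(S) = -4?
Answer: -19683 + 504*√34 ≈ -16744.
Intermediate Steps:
k = √34 ≈ 5.8309
h(T, L) = -169 + L + T (h(T, L) = (L + T) - 169 = -169 + L + T)
F = 78 - 2*√34 (F = 2*(39 - √34) = 78 - 2*√34 ≈ 66.338)
h(146, r(-14)) + F*(-252) = (-169 - 4 + 146) + (78 - 2*√34)*(-252) = -27 + (-19656 + 504*√34) = -19683 + 504*√34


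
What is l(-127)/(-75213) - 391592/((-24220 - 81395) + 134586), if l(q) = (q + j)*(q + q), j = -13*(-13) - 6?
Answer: -3243099808/242110647 ≈ -13.395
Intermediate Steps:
j = 163 (j = 169 - 6 = 163)
l(q) = 2*q*(163 + q) (l(q) = (q + 163)*(q + q) = (163 + q)*(2*q) = 2*q*(163 + q))
l(-127)/(-75213) - 391592/((-24220 - 81395) + 134586) = (2*(-127)*(163 - 127))/(-75213) - 391592/((-24220 - 81395) + 134586) = (2*(-127)*36)*(-1/75213) - 391592/(-105615 + 134586) = -9144*(-1/75213) - 391592/28971 = 1016/8357 - 391592*1/28971 = 1016/8357 - 391592/28971 = -3243099808/242110647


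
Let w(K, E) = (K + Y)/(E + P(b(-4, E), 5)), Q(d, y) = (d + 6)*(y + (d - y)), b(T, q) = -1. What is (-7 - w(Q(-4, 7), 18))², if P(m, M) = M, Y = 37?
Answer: 36100/529 ≈ 68.242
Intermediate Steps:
Q(d, y) = d*(6 + d) (Q(d, y) = (6 + d)*d = d*(6 + d))
w(K, E) = (37 + K)/(5 + E) (w(K, E) = (K + 37)/(E + 5) = (37 + K)/(5 + E))
(-7 - w(Q(-4, 7), 18))² = (-7 - (37 - 4*(6 - 4))/(5 + 18))² = (-7 - (37 - 4*2)/23)² = (-7 - (37 - 8)/23)² = (-7 - 29/23)² = (-190/23)² = 36100/529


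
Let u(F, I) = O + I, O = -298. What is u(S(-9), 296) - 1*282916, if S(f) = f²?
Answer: -282918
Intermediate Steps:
u(F, I) = -298 + I
u(S(-9), 296) - 1*282916 = (-298 + 296) - 1*282916 = -2 - 282916 = -282918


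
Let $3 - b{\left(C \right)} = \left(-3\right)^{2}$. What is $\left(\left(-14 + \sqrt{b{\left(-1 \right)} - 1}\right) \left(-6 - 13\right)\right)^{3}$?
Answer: $16804550 - 3985079 i \sqrt{7} \approx 1.6805 \cdot 10^{7} - 1.0544 \cdot 10^{7} i$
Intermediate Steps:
$b{\left(C \right)} = -6$ ($b{\left(C \right)} = 3 - \left(-3\right)^{2} = 3 - 9 = -6$)
$\left(\left(-14 + \sqrt{b{\left(-1 \right)} - 1}\right) \left(-6 - 13\right)\right)^{3} = \left(\left(-14 + \sqrt{-6 - 1}\right) \left(-6 - 13\right)\right)^{3} = \left(\left(-14 + \sqrt{-7}\right) \left(-19\right)\right)^{3} = \left(\left(-14 + i \sqrt{7}\right) \left(-19\right)\right)^{3} = \left(266 - 19 i \sqrt{7}\right)^{3}$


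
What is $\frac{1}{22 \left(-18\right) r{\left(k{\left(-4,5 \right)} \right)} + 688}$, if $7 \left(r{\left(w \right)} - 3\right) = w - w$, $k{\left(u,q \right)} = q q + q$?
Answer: $- \frac{1}{500} \approx -0.002$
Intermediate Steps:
$k{\left(u,q \right)} = q + q^{2}$ ($k{\left(u,q \right)} = q^{2} + q = q + q^{2}$)
$r{\left(w \right)} = 3$ ($r{\left(w \right)} = 3 + \frac{w - w}{7} = 3 + \frac{1}{7} \cdot 0 = 3 + 0 = 3$)
$\frac{1}{22 \left(-18\right) r{\left(k{\left(-4,5 \right)} \right)} + 688} = \frac{1}{22 \left(-18\right) 3 + 688} = \frac{1}{\left(-396\right) 3 + 688} = \frac{1}{-1188 + 688} = \frac{1}{-500} = - \frac{1}{500}$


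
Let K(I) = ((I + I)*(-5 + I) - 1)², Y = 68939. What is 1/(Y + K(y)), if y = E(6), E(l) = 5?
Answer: 1/68940 ≈ 1.4505e-5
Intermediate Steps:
y = 5
K(I) = (-1 + 2*I*(-5 + I))² (K(I) = ((2*I)*(-5 + I) - 1)² = (2*I*(-5 + I) - 1)² = (-1 + 2*I*(-5 + I))²)
1/(Y + K(y)) = 1/(68939 + (1 - 2*5² + 10*5)²) = 1/(68939 + (1 - 2*25 + 50)²) = 1/(68939 + (1 - 50 + 50)²) = 1/(68939 + 1²) = 1/(68939 + 1) = 1/68940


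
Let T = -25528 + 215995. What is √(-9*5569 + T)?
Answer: 3*√15594 ≈ 374.63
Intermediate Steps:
T = 190467
√(-9*5569 + T) = √(-9*5569 + 190467) = √(-50121 + 190467) = √140346 = 3*√15594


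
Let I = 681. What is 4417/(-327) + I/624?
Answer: -844507/68016 ≈ -12.416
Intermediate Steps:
4417/(-327) + I/624 = 4417/(-327) + 681/624 = 4417*(-1/327) + 681*(1/624) = -4417/327 + 227/208 = -844507/68016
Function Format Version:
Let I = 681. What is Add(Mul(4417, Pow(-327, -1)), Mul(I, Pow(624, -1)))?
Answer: Rational(-844507, 68016) ≈ -12.416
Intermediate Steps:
Add(Mul(4417, Pow(-327, -1)), Mul(I, Pow(624, -1))) = Add(Mul(4417, Pow(-327, -1)), Mul(681, Pow(624, -1))) = Add(Mul(4417, Rational(-1, 327)), Mul(681, Rational(1, 624))) = Add(Rational(-4417, 327), Rational(227, 208)) = Rational(-844507, 68016)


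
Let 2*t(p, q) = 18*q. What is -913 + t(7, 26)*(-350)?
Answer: -82813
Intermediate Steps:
t(p, q) = 9*q (t(p, q) = (18*q)/2 = 9*q)
-913 + t(7, 26)*(-350) = -913 + (9*26)*(-350) = -913 + 234*(-350) = -913 - 81900 = -82813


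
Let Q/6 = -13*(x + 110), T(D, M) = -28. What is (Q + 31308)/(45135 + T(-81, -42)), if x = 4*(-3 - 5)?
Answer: 25224/45107 ≈ 0.55920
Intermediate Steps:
x = -32 (x = 4*(-8) = -32)
Q = -6084 (Q = 6*(-13*(-32 + 110)) = 6*(-13*78) = 6*(-1014) = -6084)
(Q + 31308)/(45135 + T(-81, -42)) = (-6084 + 31308)/(45135 - 28) = 25224/45107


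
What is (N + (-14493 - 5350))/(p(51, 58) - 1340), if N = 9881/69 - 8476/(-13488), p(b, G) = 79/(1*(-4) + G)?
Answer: 13750098543/934304206 ≈ 14.717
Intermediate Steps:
p(b, G) = 79/(-4 + G)
N = 3718327/25852 (N = 9881*(1/69) - 8476*(-1/13488) = 9881/69 + 2119/3372 = 3718327/25852 ≈ 143.83)
(N + (-14493 - 5350))/(p(51, 58) - 1340) = (3718327/25852 + (-14493 - 5350))/(79/(-4 + 58) - 1340) = (3718327/25852 - 19843)/(79/54 - 1340) = -509262909/(25852*(79*(1/54) - 1340)) = -509262909/(25852*(79/54 - 1340)) = -509262909/(25852*(-72281/54)) = -509262909/25852*(-54/72281) = 13750098543/934304206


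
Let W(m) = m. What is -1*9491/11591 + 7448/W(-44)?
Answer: -21686843/127501 ≈ -170.09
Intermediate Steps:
-1*9491/11591 + 7448/W(-44) = -1*9491/11591 + 7448/(-44) = -9491*1/11591 + 7448*(-1/44) = -9491/11591 - 1862/11 = -21686843/127501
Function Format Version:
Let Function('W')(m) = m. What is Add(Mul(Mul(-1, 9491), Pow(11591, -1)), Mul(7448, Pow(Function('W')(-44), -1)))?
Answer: Rational(-21686843, 127501) ≈ -170.09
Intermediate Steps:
Add(Mul(Mul(-1, 9491), Pow(11591, -1)), Mul(7448, Pow(Function('W')(-44), -1))) = Add(Mul(Mul(-1, 9491), Pow(11591, -1)), Mul(7448, Pow(-44, -1))) = Add(Mul(-9491, Rational(1, 11591)), Mul(7448, Rational(-1, 44))) = Add(Rational(-9491, 11591), Rational(-1862, 11)) = Rational(-21686843, 127501)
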